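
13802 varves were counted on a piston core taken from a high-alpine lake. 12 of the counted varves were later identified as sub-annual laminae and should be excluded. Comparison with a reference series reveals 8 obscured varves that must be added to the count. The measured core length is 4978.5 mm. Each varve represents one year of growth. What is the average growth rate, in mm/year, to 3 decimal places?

0.361 mm/year

Correcting the raw count gives 13802 − 12 + 8 = 13798 true varves.
Mean rate = 4978.5 mm / 13798 years ≈ 0.361 mm/year.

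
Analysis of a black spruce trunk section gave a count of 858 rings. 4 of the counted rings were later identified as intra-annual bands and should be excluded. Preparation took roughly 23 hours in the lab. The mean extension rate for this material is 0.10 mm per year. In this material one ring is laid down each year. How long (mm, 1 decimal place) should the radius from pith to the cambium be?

85.4 mm

Correcting the raw count gives 858 − 4 = 854 true rings.
Length ≈ 0.10 × 854 = 85.4 mm.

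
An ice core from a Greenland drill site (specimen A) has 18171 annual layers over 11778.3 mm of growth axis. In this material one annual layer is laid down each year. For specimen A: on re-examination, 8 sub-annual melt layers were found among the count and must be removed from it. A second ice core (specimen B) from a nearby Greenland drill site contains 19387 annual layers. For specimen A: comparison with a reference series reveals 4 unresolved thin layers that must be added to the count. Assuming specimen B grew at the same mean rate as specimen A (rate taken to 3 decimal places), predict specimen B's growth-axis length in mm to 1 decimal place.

12562.8 mm

Specimen A: after corrections the count is 18171 − 8 + 4 = 18167 annual layers.
A: Extension rate ≈ 11778.3 / 18167 = 0.648 mm/year.
B's length ≈ 0.648 × 19387 = 12562.8 mm.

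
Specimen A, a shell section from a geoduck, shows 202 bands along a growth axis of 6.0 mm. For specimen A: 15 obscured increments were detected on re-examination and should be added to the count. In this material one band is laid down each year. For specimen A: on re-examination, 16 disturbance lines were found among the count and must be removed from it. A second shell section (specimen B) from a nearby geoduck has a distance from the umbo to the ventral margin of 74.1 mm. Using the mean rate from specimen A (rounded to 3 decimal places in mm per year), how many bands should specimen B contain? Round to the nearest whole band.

2470 bands

Specimen A: true band count = 202 − 16 + 15 = 201.
A: 6.0 mm over 201 years gives 6.0 / 201 ≈ 0.030 mm/yr.
For B, 74.1 / 0.030 = 2470.00 years ≈ 2470 bands.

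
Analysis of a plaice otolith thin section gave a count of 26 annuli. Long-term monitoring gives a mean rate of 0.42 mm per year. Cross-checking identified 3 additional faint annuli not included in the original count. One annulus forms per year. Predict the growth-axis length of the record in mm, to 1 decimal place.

Adjusted count: 26 + 3 = 29 annuli.
Predicted length = 0.42 mm/year × 29 years = 12.2 mm.

12.2 mm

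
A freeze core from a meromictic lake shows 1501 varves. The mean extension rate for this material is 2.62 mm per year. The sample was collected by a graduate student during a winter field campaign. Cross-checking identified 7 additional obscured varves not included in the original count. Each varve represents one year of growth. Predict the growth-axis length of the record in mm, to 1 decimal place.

3951.0 mm

After corrections the count is 1501 + 7 = 1508 varves.
1508 years at 2.62 mm/year gives 2.62 × 1508 = 3951.0 mm.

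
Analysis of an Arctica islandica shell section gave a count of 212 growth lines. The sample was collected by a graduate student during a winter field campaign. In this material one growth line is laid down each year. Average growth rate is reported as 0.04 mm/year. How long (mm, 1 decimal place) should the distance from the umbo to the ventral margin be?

8.5 mm

212 years of growth are recorded.
Predicted length = 0.04 mm/year × 212 years = 8.5 mm.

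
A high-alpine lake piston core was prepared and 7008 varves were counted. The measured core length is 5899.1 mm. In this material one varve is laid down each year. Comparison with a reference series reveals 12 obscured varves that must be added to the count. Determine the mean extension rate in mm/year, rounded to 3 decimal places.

0.840 mm/year

After corrections the count is 7008 + 12 = 7020 varves.
Extension rate ≈ 5899.1 / 7020 = 0.840 mm/year.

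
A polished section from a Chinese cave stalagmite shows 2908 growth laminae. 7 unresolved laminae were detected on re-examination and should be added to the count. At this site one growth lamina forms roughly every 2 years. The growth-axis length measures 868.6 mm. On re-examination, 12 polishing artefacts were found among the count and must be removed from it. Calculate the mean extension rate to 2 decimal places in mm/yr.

0.15 mm/yr

True growth lamina count = 2908 − 12 + 7 = 2903.
Multiplying by 2 years per growth lamina: 2903 × 2 = 5806 years.
868.6 mm over 5806 years gives 868.6 / 5806 ≈ 0.15 mm/yr.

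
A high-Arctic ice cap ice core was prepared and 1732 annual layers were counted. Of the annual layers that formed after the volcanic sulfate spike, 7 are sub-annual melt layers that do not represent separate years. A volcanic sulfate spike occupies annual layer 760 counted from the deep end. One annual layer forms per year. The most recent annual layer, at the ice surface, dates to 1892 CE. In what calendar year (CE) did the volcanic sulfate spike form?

The volcanic sulfate spike sits at annual layer 760 from the deep end, so 1732 − 760 = 972 annual layers formed after it.
Excluding 7 false annual layers: 972 − 7 = 965.
The annual layer at the ice surface is 1892 CE, so the volcanic sulfate spike dates to 1892 − 965 = 927 CE.

927 CE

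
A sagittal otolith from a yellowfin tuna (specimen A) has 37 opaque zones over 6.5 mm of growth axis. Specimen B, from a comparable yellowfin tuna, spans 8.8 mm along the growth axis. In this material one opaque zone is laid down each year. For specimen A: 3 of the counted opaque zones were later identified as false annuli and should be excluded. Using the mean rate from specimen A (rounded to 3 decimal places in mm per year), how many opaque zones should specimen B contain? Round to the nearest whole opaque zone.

Specimen A: adjusted count: 37 − 3 = 34 opaque zones.
A: 6.5 mm over 34 years gives 6.5 / 34 ≈ 0.191 mm per year.
Specimen B: 8.8 mm / 0.191 mm per year = 46.07 years ≈ 46 opaque zones.

46 opaque zones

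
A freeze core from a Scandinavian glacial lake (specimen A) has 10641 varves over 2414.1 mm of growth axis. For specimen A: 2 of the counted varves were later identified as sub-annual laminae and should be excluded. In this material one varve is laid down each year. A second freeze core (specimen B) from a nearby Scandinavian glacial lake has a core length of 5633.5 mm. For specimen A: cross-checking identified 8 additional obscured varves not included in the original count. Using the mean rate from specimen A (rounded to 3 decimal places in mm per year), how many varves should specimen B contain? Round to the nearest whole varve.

24817 varves

Specimen A: correcting the raw count gives 10641 − 2 + 8 = 10647 true varves.
A: Mean rate = 2414.1 mm / 10647 years ≈ 0.227 mm per year.
For B, 5633.5 / 0.227 = 24817.18 years ≈ 24817 varves.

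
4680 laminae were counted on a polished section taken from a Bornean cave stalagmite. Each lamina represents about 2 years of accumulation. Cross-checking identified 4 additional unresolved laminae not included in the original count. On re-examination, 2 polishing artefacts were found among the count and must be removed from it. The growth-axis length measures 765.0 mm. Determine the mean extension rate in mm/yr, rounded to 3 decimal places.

Correcting the raw count gives 4680 − 2 + 4 = 4682 true laminae.
At 2 years per lamina, 4682 × 2 = 9364 years.
Mean rate = 765.0 mm / 9364 years ≈ 0.082 mm/yr.

0.082 mm/yr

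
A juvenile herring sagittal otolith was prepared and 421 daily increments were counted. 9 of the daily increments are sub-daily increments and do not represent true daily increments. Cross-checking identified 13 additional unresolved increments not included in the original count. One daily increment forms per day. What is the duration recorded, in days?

After corrections the count is 421 − 9 + 13 = 425 daily increments.
One daily increment per day makes the duration 425 days.

425 days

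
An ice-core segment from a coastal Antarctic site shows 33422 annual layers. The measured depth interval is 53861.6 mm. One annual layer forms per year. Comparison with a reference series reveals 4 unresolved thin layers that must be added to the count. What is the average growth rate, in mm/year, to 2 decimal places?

After corrections the count is 33422 + 4 = 33426 annual layers.
Extension rate ≈ 53861.6 / 33426 = 1.61 mm/year.

1.61 mm/year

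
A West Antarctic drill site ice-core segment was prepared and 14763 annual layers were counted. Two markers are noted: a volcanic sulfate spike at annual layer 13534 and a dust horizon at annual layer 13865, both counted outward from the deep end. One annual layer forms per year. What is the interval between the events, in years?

Separation: 13865 − 13534 = 331 annual layers.
That is 331 years at one annual layer per year.

331 years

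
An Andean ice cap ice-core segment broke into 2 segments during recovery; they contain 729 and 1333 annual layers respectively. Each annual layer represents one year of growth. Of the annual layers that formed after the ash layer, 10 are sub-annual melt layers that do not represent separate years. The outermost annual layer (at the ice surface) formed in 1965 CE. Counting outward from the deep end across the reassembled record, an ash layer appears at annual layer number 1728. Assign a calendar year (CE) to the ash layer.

Total annual layers = 729 + 1333 = 2062.
Between annual layer 1728 and the ice surface there are 2062 − 1728 = 334 annual layers.
Excluding 10 false annual layers: 334 − 10 = 324.
Counting back 324 years from 1965 CE places the ash layer in 1965 − 324 = 1641 CE.

1641 CE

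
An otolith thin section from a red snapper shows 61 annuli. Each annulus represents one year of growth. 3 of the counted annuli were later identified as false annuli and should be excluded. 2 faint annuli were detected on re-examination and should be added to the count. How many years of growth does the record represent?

Adjusted count: 61 − 3 + 2 = 60 annuli.
At one annulus per year, that is 60 years.

60 years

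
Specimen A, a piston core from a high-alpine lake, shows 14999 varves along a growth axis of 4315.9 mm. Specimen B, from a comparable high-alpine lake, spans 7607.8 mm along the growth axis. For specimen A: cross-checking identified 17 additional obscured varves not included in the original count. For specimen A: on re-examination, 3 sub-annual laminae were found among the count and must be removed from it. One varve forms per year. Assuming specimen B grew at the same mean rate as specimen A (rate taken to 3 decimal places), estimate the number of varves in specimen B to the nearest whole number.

Specimen A: true varve count = 14999 − 3 + 17 = 15013.
A: Mean rate = 4315.9 mm / 15013 years ≈ 0.287 mm/year.
B spans 7607.8 / 0.287 = 26508.01 years ≈ 26508 varves.

26508 varves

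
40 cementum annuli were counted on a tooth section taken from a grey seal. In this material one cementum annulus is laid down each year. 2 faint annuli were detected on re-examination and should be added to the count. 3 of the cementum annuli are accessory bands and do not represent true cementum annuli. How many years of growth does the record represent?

39 yr

Correcting the raw count gives 40 − 3 + 2 = 39 true cementum annuli.
At one cementum annulus per year, that is 39 years.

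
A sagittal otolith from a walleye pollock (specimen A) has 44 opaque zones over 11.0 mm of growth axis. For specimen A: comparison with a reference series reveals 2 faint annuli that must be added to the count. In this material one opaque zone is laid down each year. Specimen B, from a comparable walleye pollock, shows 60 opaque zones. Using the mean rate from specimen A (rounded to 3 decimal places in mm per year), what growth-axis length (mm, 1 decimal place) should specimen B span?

Specimen A: correcting the raw count gives 44 + 2 = 46 true opaque zones.
A: Extension rate ≈ 11.0 / 46 = 0.239 mm/yr.
B's length ≈ 0.239 × 60 = 14.3 mm.

14.3 mm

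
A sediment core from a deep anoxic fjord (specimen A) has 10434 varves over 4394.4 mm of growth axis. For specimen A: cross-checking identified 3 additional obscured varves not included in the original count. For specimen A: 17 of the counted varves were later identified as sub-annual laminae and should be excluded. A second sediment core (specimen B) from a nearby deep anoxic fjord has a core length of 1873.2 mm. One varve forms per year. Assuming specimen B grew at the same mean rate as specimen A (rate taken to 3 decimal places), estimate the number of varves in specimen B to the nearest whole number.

4439 varves

Specimen A: correcting the raw count gives 10434 − 17 + 3 = 10420 true varves.
A: Mean rate = 4394.4 mm / 10420 years ≈ 0.422 mm/year.
Specimen B: 1873.2 mm / 0.422 mm per year = 4438.86 years ≈ 4439 varves.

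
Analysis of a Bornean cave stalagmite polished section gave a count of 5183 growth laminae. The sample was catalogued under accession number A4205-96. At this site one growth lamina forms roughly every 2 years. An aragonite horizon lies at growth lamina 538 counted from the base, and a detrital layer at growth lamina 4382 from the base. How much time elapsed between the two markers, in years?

7688 years

The two markers are separated by 4382 − 538 = 3844 growth laminae.
3844 growth laminae at 2 years each span 3844 × 2 = 7688 years.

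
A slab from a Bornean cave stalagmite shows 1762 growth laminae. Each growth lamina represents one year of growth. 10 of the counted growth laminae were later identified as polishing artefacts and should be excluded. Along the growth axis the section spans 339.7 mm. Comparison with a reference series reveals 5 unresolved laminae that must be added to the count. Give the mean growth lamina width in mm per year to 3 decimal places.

0.193 mm per year

After corrections the count is 1762 − 10 + 5 = 1757 growth laminae.
Mean rate = 339.7 mm / 1757 years ≈ 0.193 mm per year.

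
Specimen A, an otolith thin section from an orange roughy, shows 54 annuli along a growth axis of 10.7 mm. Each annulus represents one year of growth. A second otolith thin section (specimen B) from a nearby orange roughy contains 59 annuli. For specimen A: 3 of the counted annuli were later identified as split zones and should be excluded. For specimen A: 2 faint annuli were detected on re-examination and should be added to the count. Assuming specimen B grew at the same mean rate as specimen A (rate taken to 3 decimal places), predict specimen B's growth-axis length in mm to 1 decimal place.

11.9 mm

Specimen A: after corrections the count is 54 − 3 + 2 = 53 annuli.
A: Extension rate ≈ 10.7 / 53 = 0.202 mm/yr.
For B, 0.202 mm/year × 59 years = 11.9 mm.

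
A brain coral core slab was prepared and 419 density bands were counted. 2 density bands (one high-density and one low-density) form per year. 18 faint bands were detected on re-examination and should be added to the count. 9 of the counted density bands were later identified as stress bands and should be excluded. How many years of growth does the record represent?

214 years

Correcting the raw count gives 419 − 9 + 18 = 428 true density bands.
428 density bands at 2 per year is 428 / 2 = 214 years.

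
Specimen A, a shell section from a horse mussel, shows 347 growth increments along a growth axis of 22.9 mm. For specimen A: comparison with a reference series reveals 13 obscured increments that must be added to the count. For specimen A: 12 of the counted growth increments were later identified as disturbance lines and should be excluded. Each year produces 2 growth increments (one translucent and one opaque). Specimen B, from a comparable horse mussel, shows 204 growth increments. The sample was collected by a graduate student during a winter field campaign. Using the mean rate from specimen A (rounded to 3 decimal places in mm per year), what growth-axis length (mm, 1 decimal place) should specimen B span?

Specimen A: true growth increment count = 347 − 12 + 13 = 348.
Specimen A: dividing by 2 growth increments per year: 348 / 2 = 174 years.
A: Mean rate = 22.9 mm / 174 years ≈ 0.132 mm/yr.
Specimen B: dividing by 2 growth increments per year: 204 / 2 = 102 years. B's length ≈ 0.132 × 102 = 13.5 mm.

13.5 mm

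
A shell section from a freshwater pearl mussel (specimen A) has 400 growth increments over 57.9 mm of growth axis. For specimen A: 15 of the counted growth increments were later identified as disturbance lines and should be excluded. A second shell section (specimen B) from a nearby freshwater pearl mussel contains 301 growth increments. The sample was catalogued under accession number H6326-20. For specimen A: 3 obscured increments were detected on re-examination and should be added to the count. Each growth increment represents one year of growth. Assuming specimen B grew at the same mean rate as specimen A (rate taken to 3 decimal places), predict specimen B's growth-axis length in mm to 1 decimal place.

44.8 mm

Specimen A: after corrections the count is 400 − 15 + 3 = 388 growth increments.
A: Extension rate ≈ 57.9 / 388 = 0.149 mm/year.
Length of B = 0.149 × 301 = 44.8 mm.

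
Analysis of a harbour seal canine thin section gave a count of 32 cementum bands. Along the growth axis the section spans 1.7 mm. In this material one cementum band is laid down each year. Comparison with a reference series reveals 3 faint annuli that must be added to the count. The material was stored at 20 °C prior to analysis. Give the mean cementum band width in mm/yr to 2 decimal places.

After corrections the count is 32 + 3 = 35 cementum bands.
Mean rate = 1.7 mm / 35 years ≈ 0.05 mm/yr.

0.05 mm/yr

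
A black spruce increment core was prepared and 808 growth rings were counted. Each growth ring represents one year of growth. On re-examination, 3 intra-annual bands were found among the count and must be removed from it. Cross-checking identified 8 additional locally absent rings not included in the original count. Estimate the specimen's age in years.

813 years

Adjusted count: 808 − 3 + 8 = 813 growth rings.
With a one-to-one growth ring periodicity this is 813 years.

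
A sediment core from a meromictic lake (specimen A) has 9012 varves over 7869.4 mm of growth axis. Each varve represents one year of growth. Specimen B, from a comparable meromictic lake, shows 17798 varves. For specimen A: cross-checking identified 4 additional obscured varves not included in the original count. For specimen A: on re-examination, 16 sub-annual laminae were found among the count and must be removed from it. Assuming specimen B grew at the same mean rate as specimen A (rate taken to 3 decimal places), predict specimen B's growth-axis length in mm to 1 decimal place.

Specimen A: adjusted count: 9012 − 16 + 4 = 9000 varves.
A: Mean rate = 7869.4 mm / 9000 years ≈ 0.874 mm per year.
Length of B = 0.874 × 17798 = 15555.5 mm.

15555.5 mm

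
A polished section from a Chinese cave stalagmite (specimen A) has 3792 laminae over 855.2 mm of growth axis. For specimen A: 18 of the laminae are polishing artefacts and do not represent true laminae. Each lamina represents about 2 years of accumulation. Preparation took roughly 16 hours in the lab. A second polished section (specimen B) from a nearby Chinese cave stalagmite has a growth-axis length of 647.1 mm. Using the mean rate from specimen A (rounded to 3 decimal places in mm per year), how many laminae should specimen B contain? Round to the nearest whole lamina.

2863 laminae

Specimen A: correcting the raw count gives 3792 − 18 = 3774 true laminae.
Specimen A: at 2 years per lamina, 3774 × 2 = 7548 years.
A: 855.2 mm over 7548 years gives 855.2 / 7548 ≈ 0.113 mm/yr.
B spans 647.1 / 0.113 = 5726.55 years; at 2 years per lamina that is 5726.55 / 2 ≈ 2863 laminae.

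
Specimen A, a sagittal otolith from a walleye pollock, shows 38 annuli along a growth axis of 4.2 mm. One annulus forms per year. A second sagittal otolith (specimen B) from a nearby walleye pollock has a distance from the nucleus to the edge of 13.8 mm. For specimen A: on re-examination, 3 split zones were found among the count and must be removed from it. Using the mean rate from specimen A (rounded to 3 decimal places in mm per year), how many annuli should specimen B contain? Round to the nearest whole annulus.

115 annuli

Specimen A: true annulus count = 38 − 3 = 35.
A: Mean rate = 4.2 mm / 35 years ≈ 0.120 mm per year.
Specimen B: 13.8 mm / 0.120 mm per year = 115.00 years ≈ 115 annuli.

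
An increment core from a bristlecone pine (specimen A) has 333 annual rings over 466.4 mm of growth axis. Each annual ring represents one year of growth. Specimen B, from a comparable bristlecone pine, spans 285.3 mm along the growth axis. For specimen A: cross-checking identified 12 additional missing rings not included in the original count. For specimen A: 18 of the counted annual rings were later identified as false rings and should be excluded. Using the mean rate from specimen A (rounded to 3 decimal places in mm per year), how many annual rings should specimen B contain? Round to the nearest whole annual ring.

Specimen A: after corrections the count is 333 − 18 + 12 = 327 annual rings.
A: Mean rate = 466.4 mm / 327 years ≈ 1.426 mm per year.
For B, 285.3 / 1.426 = 200.07 years ≈ 200 annual rings.

200 annual rings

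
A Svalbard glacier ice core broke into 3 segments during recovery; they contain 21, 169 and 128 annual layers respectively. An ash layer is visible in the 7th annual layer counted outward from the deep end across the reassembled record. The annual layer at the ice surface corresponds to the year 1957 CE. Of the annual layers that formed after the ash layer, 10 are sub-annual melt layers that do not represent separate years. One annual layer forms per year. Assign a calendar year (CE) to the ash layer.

1656 CE

Total annual layers = 21 + 169 + 128 = 318.
The ash layer sits at annual layer 7 from the deep end, so 318 − 7 = 311 annual layers formed after it.
311 − 10 false = 301 true annual layers after the ash layer.
Counting back 301 years from 1957 CE places the ash layer in 1957 − 301 = 1656 CE.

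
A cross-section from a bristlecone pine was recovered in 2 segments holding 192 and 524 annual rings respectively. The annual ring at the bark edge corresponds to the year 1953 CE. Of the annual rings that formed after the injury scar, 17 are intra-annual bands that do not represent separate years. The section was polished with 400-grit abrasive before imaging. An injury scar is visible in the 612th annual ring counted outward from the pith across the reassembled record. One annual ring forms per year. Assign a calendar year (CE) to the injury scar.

Total annual rings = 192 + 524 = 716.
The injury scar sits at annual ring 612 from the pith, so 716 − 612 = 104 annual rings formed after it.
Removing the 17 false annual rings leaves 104 − 17 = 87 true annual rings beyond the injury scar.
Counting back 87 years from 1953 CE places the injury scar in 1953 − 87 = 1866 CE.

1866 CE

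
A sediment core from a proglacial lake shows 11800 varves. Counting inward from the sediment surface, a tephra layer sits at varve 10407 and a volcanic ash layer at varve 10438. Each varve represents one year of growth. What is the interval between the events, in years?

31 yr

Separation: 10438 − 10407 = 31 varves.
At one varve per year, 31 years elapsed between them.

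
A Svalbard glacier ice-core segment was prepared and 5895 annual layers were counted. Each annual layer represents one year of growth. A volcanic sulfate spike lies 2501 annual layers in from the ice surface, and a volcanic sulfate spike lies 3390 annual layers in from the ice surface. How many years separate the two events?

The two markers are separated by 3390 − 2501 = 889 annual layers.
One annual layer per year makes the interval 889 years.

889 years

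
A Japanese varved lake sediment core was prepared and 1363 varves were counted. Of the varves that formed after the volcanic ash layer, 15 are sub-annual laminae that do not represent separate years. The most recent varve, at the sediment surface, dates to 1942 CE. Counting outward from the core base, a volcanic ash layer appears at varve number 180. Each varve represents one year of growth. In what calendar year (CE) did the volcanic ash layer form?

774 CE

1363 − 180 = 1183 varves lie beyond the volcanic ash layer toward the sediment surface.
Excluding 15 false varves: 1183 − 15 = 1168.
Counting back 1168 years from 1942 CE places the volcanic ash layer in 1942 − 1168 = 774 CE.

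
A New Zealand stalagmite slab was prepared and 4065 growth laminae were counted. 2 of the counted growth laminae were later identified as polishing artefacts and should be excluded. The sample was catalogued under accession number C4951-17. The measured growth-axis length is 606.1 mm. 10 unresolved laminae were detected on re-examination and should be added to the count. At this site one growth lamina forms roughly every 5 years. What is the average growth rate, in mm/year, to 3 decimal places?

True growth lamina count = 4065 − 2 + 10 = 4073.
4073 growth laminae at 5 years each span 4073 × 5 = 20365 years.
Mean rate = 606.1 mm / 20365 years ≈ 0.030 mm/year.

0.030 mm/year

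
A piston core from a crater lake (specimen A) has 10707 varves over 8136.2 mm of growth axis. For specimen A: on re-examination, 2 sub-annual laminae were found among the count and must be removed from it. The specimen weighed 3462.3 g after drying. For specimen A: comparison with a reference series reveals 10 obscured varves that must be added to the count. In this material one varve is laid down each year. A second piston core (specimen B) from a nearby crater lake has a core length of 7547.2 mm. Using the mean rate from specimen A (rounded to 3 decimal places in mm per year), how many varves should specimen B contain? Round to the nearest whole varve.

9944 varves

Specimen A: correcting the raw count gives 10707 − 2 + 10 = 10715 true varves.
A: Extension rate ≈ 8136.2 / 10715 = 0.759 mm/year.
B spans 7547.2 / 0.759 = 9943.61 years ≈ 9944 varves.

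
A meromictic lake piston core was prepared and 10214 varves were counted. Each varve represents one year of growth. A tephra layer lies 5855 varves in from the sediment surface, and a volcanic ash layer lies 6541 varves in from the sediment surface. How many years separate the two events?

Separation: 6541 − 5855 = 686 varves.
That is 686 years at one varve per year.

686 yr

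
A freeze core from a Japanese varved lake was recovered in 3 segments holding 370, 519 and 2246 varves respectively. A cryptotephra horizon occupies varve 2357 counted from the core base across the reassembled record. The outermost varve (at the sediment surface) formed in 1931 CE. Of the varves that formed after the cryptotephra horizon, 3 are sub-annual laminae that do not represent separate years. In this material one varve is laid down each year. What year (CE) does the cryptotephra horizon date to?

Total varves = 370 + 519 + 2246 = 3135.
3135 − 2357 = 778 varves lie beyond the cryptotephra horizon toward the sediment surface.
Removing the 3 false varves leaves 778 − 3 = 775 true varves beyond the cryptotephra horizon.
Counting back 775 years from 1931 CE places the cryptotephra horizon in 1931 − 775 = 1156 CE.

1156 CE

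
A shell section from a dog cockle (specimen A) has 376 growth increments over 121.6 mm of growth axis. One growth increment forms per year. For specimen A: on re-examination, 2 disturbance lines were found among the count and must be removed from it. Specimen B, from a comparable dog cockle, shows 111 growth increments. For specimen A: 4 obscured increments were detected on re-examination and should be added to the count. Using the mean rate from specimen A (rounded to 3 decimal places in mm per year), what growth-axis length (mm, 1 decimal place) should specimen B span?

Specimen A: correcting the raw count gives 376 − 2 + 4 = 378 true growth increments.
A: 121.6 mm over 378 years gives 121.6 / 378 ≈ 0.322 mm/yr.
For B, 0.322 mm/year × 111 years = 35.7 mm.

35.7 mm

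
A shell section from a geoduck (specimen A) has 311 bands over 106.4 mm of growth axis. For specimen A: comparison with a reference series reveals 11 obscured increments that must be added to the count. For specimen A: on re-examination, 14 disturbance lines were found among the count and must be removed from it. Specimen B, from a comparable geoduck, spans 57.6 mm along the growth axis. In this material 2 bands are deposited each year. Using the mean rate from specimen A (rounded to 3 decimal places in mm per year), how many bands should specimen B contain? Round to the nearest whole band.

167 bands

Specimen A: adjusted count: 311 − 14 + 11 = 308 bands.
Specimen A: 308 bands at 2 per year is 308 / 2 = 154 years.
A: 106.4 mm over 154 years gives 106.4 / 154 ≈ 0.691 mm/year.
For B, 57.6 / 0.691 = 83.36 years; at 2 bands per year that is 83.36 × 2 ≈ 167 bands.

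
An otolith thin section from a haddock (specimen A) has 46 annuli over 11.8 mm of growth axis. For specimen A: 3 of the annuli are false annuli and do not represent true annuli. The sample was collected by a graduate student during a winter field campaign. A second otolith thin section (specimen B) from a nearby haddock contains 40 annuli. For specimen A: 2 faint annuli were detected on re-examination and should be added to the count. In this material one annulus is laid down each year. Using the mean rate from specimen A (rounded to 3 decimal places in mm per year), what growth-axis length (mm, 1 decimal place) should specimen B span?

10.5 mm

Specimen A: adjusted count: 46 − 3 + 2 = 45 annuli.
A: 11.8 mm over 45 years gives 11.8 / 45 ≈ 0.262 mm/yr.
B's length ≈ 0.262 × 40 = 10.5 mm.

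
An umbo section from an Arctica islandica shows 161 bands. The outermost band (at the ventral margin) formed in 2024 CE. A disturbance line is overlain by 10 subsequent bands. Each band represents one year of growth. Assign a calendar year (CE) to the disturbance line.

There are 10 bands younger than the disturbance line.
The band at the ventral margin is 2024 CE, so the disturbance line dates to 2024 − 10 = 2014 CE.

2014 CE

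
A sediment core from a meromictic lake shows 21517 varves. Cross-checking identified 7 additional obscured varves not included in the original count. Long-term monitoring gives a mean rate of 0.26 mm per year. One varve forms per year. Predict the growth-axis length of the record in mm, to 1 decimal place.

5596.2 mm

Adjusted count: 21517 + 7 = 21524 varves.
Length ≈ 0.26 × 21524 = 5596.2 mm.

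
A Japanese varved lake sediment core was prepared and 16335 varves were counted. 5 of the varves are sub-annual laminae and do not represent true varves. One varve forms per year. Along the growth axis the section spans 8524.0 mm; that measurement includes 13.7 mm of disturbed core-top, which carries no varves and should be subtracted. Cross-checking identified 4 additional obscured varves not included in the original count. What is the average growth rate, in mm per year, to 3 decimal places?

0.521 mm per year

True varve count = 16335 − 5 + 4 = 16334.
Net length = 8524.0 − 13.7 = 8510.3 mm.
Extension rate ≈ 8510.3 / 16334 = 0.521 mm per year.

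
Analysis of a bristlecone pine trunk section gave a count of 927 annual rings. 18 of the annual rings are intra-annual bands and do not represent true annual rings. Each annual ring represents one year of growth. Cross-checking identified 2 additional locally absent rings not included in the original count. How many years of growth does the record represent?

Adjusted count: 927 − 18 + 2 = 911 annual rings.
With a one-to-one annual ring periodicity this is 911 years.

911 yr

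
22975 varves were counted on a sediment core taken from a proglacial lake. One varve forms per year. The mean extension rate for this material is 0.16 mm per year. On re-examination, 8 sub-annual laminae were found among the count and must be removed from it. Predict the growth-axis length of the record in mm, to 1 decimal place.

After corrections the count is 22975 − 8 = 22967 varves.
Length ≈ 0.16 × 22967 = 3674.7 mm.

3674.7 mm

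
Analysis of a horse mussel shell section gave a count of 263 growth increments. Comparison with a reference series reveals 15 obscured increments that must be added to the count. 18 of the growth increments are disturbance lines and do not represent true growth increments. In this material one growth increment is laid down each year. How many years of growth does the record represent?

260 yr

Correcting the raw count gives 263 − 18 + 15 = 260 true growth increments.
With a one-to-one growth increment periodicity this is 260 years.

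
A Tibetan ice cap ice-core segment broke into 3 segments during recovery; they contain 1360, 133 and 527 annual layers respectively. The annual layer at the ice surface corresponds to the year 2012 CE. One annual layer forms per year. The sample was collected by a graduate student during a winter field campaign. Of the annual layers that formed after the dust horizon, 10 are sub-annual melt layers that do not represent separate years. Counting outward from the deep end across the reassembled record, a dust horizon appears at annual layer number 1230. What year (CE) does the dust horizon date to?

1232 CE

Total annual layers = 1360 + 133 + 527 = 2020.
2020 − 1230 = 790 annual layers lie beyond the dust horizon toward the ice surface.
Excluding 10 false annual layers: 790 − 10 = 780.
Counting back 780 years from 2012 CE places the dust horizon in 2012 − 780 = 1232 CE.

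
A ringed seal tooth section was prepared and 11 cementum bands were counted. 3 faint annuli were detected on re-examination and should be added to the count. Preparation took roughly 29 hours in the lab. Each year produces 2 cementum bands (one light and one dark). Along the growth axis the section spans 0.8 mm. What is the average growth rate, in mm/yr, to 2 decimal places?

After corrections the count is 11 + 3 = 14 cementum bands.
Dividing by 2 cementum bands per year: 14 / 2 = 7 years.
Extension rate ≈ 0.8 / 7 = 0.11 mm/yr.

0.11 mm/yr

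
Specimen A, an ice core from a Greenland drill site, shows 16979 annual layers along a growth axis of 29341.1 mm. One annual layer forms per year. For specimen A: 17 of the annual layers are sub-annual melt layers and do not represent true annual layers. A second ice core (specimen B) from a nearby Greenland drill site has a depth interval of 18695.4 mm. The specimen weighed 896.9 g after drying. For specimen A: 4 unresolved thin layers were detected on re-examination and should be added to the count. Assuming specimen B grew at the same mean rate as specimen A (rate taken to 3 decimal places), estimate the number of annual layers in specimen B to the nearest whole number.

10813 annual layers

Specimen A: adjusted count: 16979 − 17 + 4 = 16966 annual layers.
A: Mean rate = 29341.1 mm / 16966 years ≈ 1.729 mm/yr.
For B, 18695.4 / 1.729 = 10812.84 years ≈ 10813 annual layers.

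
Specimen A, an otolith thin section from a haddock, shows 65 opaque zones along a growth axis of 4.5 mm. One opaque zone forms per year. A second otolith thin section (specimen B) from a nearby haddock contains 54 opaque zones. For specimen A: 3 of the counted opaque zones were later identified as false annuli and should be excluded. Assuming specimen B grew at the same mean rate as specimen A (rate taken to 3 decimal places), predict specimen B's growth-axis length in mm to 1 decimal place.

3.9 mm

Specimen A: correcting the raw count gives 65 − 3 = 62 true opaque zones.
A: 4.5 mm over 62 years gives 4.5 / 62 ≈ 0.073 mm/yr.
For B, 0.073 mm/year × 54 years = 3.9 mm.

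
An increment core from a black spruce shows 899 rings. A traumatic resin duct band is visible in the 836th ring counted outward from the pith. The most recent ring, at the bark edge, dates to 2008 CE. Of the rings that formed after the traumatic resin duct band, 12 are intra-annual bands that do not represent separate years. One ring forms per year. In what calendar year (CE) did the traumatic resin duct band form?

1957 CE

Between ring 836 and the bark edge there are 899 − 836 = 63 rings.
Removing the 12 false rings leaves 63 − 12 = 51 true rings beyond the traumatic resin duct band.
The ring at the bark edge is 2008 CE, so the traumatic resin duct band dates to 2008 − 51 = 1957 CE.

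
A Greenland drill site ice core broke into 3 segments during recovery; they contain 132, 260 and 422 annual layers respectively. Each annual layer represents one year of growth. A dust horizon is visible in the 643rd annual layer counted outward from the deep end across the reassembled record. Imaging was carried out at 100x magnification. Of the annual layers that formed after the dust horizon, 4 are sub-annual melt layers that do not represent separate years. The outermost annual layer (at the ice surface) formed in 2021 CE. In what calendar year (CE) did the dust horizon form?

1854 CE

Total annual layers = 132 + 260 + 422 = 814.
814 − 643 = 171 annual layers lie beyond the dust horizon toward the ice surface.
Excluding 4 false annual layers: 171 − 4 = 167.
2021 − 167 = 1854 CE.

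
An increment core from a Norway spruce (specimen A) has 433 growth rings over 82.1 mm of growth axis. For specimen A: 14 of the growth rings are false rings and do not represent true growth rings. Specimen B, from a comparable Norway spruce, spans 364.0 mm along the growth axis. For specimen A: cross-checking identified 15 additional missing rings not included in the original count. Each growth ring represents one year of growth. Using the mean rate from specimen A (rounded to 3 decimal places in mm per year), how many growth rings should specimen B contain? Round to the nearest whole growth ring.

Specimen A: after corrections the count is 433 − 14 + 15 = 434 growth rings.
A: Extension rate ≈ 82.1 / 434 = 0.189 mm per year.
B spans 364.0 / 0.189 = 1925.93 years ≈ 1926 growth rings.

1926 growth rings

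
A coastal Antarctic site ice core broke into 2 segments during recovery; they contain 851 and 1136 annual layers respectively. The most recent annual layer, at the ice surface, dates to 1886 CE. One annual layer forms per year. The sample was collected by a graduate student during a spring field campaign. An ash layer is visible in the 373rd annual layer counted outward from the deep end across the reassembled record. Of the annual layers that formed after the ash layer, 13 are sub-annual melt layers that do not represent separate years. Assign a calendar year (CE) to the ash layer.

285 CE

Total annual layers = 851 + 1136 = 1987.
Between annual layer 373 and the ice surface there are 1987 − 373 = 1614 annual layers.
Excluding 13 false annual layers: 1614 − 13 = 1601.
Counting back 1601 years from 1886 CE places the ash layer in 1886 − 1601 = 285 CE.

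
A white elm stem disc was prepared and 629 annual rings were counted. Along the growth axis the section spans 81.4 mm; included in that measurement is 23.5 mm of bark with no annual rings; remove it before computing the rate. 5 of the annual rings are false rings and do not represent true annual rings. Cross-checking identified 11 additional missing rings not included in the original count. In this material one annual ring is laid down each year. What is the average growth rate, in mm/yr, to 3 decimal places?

0.091 mm/yr

Adjusted count: 629 − 5 + 11 = 635 annual rings.
Removing the 23.5 mm offcut leaves 81.4 − 23.5 = 57.9 mm.
57.9 mm over 635 years gives 57.9 / 635 ≈ 0.091 mm/yr.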